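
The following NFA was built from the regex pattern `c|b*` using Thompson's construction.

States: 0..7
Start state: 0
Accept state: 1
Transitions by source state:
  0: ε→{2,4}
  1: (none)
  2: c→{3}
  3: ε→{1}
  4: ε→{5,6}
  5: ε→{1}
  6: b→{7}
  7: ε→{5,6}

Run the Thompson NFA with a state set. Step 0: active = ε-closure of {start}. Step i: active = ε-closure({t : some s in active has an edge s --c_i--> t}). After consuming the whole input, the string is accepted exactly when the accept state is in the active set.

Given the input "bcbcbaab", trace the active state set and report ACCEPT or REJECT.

initial (ε-close {0}): {0,1,2,4,5,6}
'b' @ 1: {1,5,6,7}  (accept∈set)
'c' @ 2: {}  — dead — no transitions
rest 'bcbaab' ignored (set empty)
final: {}; accept 1 not in set

Answer: REJECT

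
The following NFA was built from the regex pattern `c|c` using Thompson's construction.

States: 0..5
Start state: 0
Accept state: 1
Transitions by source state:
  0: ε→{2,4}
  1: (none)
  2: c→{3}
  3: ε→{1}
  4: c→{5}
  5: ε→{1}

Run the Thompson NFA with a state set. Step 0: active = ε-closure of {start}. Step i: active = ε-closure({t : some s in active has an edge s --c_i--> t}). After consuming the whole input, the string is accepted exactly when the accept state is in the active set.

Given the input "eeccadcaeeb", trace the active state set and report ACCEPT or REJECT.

Answer: REJECT

Derivation:
start: ε-closure({0}) = {0,2,4}
'e' @ 1: {}  — dead — no transitions
rest 'eccadcaeeb' ignored (set empty)
final: {}; accept 1 not in set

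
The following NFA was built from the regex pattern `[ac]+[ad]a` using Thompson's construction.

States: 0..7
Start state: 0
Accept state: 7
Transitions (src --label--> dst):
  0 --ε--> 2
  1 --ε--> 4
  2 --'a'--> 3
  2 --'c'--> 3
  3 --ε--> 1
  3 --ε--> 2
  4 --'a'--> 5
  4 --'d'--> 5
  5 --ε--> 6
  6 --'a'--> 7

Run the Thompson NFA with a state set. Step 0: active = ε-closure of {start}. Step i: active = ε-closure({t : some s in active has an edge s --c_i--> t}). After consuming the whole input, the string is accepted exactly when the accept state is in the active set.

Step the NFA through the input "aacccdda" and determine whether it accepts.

S₀ = ε-closure({0}) = {0,2}
'a' @ 1: {1,2,3,4}
'a' @ 2: {1,2,3,4,5,6}
'c' @ 3: {1,2,3,4}
'c' @ 4: {1,2,3,4}
'c' @ 5: {1,2,3,4}
'd' @ 6: {5,6}
'd' @ 7: {}  — state set empty
rest 'a' ignored (set empty)
final: {}; accept 7 not in set

Answer: REJECT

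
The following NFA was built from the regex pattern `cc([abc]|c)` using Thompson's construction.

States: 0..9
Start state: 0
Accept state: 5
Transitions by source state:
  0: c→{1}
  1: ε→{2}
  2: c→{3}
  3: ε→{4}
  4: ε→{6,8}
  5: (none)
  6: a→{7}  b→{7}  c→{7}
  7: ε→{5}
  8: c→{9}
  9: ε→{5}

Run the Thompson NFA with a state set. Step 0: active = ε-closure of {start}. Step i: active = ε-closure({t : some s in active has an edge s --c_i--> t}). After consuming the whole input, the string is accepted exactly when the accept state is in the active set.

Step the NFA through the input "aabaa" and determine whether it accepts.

initial (ε-close {0}): {0}
'a' @ 1: {}  — state set empty
rest 'abaa' ignored (set empty)
after full input: {}  (accept=5 not in)

Answer: REJECT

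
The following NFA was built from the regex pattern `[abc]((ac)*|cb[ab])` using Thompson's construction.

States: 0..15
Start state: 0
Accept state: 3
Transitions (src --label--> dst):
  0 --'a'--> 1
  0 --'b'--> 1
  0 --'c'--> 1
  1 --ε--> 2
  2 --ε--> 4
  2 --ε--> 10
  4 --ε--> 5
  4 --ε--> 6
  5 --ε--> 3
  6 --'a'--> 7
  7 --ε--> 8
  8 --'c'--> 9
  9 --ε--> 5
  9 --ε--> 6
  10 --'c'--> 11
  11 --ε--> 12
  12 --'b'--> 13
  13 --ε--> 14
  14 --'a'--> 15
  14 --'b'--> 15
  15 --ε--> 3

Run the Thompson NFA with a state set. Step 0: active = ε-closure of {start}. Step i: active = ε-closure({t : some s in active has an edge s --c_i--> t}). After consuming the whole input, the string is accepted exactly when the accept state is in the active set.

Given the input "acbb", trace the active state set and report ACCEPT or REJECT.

Answer: ACCEPT

Steps:
initial (ε-close {0}): {0}
'a' @ 1: {1,2,3,4,5,6,10}  ✓accept
'c' @ 2: {11,12}
'b' @ 3: {13,14}
'b' @ 4: {3,15}  ✓accept
after full input: {3,15}  (accept=3 in)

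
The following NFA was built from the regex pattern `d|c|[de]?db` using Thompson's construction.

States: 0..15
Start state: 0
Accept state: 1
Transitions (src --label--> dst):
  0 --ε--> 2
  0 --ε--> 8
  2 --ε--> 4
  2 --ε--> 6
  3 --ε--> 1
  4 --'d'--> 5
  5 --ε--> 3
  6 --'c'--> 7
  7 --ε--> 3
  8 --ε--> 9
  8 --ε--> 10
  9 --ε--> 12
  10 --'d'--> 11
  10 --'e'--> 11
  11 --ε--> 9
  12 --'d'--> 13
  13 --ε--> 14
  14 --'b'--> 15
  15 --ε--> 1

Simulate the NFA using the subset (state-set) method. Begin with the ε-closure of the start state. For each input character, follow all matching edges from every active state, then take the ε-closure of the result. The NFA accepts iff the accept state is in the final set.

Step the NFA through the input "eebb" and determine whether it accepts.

Answer: REJECT

Trace:
start: ε-closure({0}) = {0,2,4,6,8,9,10,12}
'e' @ 1: {9,11,12}
'e' @ 2: {}  — dead — no transitions
rest 'bb' ignored (set empty)
end set {} — state 1 not in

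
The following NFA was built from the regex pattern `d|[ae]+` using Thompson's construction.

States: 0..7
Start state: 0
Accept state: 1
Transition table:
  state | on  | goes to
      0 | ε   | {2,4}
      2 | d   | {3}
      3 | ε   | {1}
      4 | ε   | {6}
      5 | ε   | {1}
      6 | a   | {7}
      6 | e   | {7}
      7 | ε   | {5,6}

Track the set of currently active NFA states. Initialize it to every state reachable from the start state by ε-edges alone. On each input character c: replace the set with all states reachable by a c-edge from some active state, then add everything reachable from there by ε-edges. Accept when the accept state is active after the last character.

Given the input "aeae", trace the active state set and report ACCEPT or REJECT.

Answer: ACCEPT

Steps:
S₀ = ε-closure({0}) = {0,2,4,6}
'a' @ 1: {1,5,6,7}  ✓accept
'e' @ 2: {1,5,6,7}  ✓accept
'a' @ 3: {1,5,6,7}  ✓accept
'e' @ 4: {1,5,6,7}  ✓accept
after full input: {1,5,6,7}  (accept=1 in)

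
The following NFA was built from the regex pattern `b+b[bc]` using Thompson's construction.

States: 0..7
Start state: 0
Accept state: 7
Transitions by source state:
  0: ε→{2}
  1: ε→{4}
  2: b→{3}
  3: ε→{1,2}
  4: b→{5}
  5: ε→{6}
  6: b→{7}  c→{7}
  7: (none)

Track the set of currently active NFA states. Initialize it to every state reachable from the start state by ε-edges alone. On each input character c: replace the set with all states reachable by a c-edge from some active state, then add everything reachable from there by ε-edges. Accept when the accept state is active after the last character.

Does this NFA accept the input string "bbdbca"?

Answer: REJECT

Steps:
initial (ε-close {0}): {0,2}
'b' @ 1: {1,2,3,4}
'b' @ 2: {1,2,3,4,5,6}
'd' @ 3: {}  — dead — no transitions
rest 'bca' ignored (set empty)
after full input: {}  (accept=7 not in)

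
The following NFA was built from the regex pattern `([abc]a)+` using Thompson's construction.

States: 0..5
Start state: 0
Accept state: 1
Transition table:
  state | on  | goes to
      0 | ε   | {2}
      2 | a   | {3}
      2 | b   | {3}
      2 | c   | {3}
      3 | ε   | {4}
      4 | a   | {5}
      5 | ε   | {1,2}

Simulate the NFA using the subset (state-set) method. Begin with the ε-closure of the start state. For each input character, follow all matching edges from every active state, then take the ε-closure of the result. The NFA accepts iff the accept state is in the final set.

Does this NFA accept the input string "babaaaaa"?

S₀ = ε-closure({0}) = {0,2}
'b' @ 1: {3,4}
'a' @ 2: {1,2,5}  ✓accept
'b' @ 3: {3,4}
'a' @ 4: {1,2,5}  ✓accept
'a' @ 5: {3,4}
'a' @ 6: {1,2,5}  ✓accept
'a' @ 7: {3,4}
'a' @ 8: {1,2,5}  ✓accept
after full input: {1,2,5}  (accept=1 in)

Answer: ACCEPT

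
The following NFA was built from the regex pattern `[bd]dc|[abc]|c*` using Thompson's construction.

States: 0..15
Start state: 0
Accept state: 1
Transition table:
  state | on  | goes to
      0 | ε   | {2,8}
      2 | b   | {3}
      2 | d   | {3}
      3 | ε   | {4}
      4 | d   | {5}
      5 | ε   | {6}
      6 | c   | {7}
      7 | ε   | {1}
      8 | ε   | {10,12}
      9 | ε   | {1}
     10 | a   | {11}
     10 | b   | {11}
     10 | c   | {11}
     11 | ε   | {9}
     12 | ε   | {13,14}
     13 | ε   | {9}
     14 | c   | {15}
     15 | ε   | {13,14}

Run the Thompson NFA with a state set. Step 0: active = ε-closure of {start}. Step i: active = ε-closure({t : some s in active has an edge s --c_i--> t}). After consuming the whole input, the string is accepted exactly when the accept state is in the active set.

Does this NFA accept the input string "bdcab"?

start: ε-closure({0}) = {0,1,2,8,9,10,12,13,14}
'b' @ 1: {1,3,4,9,11}  [accepting]
'd' @ 2: {5,6}
'c' @ 3: {1,7}  [accepting]
'a' @ 4: {}  — no active states
rest 'b' ignored (set empty)
final: {}; accept 1 not in set

Answer: REJECT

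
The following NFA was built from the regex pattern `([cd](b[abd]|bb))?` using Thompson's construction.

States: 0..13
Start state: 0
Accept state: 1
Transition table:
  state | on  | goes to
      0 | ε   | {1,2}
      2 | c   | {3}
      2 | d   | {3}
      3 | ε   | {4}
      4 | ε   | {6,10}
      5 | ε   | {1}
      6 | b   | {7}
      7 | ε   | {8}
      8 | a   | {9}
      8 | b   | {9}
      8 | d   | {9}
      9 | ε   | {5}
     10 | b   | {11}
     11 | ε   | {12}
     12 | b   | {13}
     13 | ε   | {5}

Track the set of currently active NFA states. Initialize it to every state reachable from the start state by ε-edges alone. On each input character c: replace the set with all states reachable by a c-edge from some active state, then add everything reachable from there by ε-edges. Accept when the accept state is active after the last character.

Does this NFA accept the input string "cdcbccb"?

S₀ = ε-closure({0}) = {0,1,2}
'c' @ 1: {3,4,6,10}
'd' @ 2: {}  — no active states
rest 'cbccb' ignored (set empty)
final: {}; accept 1 not in set

Answer: REJECT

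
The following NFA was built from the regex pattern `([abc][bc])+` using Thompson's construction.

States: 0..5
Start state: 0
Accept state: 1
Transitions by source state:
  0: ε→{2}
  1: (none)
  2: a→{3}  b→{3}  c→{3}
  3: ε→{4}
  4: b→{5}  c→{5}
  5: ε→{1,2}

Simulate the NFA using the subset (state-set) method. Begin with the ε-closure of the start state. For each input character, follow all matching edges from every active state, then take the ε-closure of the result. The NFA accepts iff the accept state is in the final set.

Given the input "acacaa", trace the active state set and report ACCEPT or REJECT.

Answer: REJECT

Steps:
start: ε-closure({0}) = {0,2}
'a' @ 1: {3,4}
'c' @ 2: {1,2,5}  (accept∈set)
'a' @ 3: {3,4}
'c' @ 4: {1,2,5}  (accept∈set)
'a' @ 5: {3,4}
'a' @ 6: {}  — state set empty
after full input: {}  (accept=1 not in)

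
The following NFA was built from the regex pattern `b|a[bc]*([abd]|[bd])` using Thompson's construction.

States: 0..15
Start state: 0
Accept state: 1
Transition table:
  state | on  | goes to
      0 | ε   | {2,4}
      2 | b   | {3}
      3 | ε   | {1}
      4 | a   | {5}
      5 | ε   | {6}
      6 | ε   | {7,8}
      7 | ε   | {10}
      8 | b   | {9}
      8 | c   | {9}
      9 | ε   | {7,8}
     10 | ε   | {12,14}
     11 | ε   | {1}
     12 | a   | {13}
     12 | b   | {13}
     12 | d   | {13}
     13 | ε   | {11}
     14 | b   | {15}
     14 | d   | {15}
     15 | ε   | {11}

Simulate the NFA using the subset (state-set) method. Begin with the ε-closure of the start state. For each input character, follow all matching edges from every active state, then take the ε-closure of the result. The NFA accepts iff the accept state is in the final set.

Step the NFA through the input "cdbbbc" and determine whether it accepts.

S₀ = ε-closure({0}) = {0,2,4}
'c' @ 1: {}  — state set empty
rest 'dbbbc' ignored (set empty)
end set {} — state 1 not in

Answer: REJECT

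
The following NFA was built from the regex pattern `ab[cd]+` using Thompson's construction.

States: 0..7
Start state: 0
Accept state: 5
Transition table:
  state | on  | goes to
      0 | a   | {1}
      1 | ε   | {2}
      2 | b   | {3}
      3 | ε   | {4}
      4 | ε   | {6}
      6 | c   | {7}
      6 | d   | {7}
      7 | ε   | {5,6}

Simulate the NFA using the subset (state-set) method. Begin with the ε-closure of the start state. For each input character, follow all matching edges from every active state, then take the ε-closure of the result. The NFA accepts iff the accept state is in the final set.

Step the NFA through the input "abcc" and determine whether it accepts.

Answer: ACCEPT

Derivation:
start: ε-closure({0}) = {0}
'a' @ 1: {1,2}
'b' @ 2: {3,4,6}
'c' @ 3: {5,6,7}  [accepting]
'c' @ 4: {5,6,7}  [accepting]
final: {5,6,7}; accept 5 in set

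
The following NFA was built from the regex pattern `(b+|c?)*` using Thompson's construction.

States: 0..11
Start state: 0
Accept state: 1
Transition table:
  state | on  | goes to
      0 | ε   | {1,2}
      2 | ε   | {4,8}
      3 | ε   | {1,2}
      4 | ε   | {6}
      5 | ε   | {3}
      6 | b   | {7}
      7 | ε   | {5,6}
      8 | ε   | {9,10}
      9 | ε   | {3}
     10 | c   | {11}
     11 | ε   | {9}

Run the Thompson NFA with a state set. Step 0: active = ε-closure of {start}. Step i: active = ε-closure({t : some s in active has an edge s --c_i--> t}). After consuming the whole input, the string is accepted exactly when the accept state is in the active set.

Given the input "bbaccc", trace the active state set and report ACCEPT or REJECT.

start: ε-closure({0}) = {0,1,2,3,4,6,8,9,10}
'b' @ 1: {1,2,3,4,5,6,7,8,9,10}  ✓accept
'b' @ 2: {1,2,3,4,5,6,7,8,9,10}  ✓accept
'a' @ 3: {}  — no active states
rest 'ccc' ignored (set empty)
after full input: {}  (accept=1 not in)

Answer: REJECT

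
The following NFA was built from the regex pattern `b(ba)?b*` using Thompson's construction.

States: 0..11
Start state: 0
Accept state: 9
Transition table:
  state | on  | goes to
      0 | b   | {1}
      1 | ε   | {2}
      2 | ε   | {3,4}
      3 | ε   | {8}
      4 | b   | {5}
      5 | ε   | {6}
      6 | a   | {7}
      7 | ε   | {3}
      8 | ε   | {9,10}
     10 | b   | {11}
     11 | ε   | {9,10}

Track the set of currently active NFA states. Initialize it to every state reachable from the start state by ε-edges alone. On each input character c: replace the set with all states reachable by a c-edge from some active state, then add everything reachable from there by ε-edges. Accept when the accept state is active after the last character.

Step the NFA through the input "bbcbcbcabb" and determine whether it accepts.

Answer: REJECT

Steps:
initial (ε-close {0}): {0}
'b' @ 1: {1,2,3,4,8,9,10}  (accept∈set)
'b' @ 2: {5,6,9,10,11}  (accept∈set)
'c' @ 3: {}  — dead — no transitions
rest 'bcbcabb' ignored (set empty)
final: {}; accept 9 not in set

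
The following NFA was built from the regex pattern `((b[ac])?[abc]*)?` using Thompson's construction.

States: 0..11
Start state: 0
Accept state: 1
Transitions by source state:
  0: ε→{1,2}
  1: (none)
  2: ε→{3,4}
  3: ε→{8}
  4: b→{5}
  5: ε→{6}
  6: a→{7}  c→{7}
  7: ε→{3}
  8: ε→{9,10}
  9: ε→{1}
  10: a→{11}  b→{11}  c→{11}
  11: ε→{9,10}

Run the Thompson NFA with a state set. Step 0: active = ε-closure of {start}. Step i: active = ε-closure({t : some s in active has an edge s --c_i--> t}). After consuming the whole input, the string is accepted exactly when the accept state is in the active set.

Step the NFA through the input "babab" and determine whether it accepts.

Answer: ACCEPT

Derivation:
S₀ = ε-closure({0}) = {0,1,2,3,4,8,9,10}
'b' @ 1: {1,5,6,9,10,11}  [accepting]
'a' @ 2: {1,3,7,8,9,10,11}  [accepting]
'b' @ 3: {1,9,10,11}  [accepting]
'a' @ 4: {1,9,10,11}  [accepting]
'b' @ 5: {1,9,10,11}  [accepting]
final: {1,9,10,11}; accept 1 in set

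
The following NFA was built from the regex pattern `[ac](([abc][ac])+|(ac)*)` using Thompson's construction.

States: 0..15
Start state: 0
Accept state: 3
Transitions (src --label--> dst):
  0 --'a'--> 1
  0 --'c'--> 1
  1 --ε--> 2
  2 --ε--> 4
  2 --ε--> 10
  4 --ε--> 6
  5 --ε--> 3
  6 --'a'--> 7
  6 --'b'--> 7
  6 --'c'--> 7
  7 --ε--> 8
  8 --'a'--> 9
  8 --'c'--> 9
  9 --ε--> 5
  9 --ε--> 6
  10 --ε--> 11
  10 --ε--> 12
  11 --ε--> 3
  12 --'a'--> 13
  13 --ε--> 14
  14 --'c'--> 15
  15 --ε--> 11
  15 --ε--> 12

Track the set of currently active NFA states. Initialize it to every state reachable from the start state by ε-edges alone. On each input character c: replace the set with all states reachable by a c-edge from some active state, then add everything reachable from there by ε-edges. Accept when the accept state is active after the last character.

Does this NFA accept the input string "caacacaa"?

initial (ε-close {0}): {0}
'c' @ 1: {1,2,3,4,6,10,11,12}  ✓accept
'a' @ 2: {7,8,13,14}
'a' @ 3: {3,5,6,9}  ✓accept
'c' @ 4: {7,8}
'a' @ 5: {3,5,6,9}  ✓accept
'c' @ 6: {7,8}
'a' @ 7: {3,5,6,9}  ✓accept
'a' @ 8: {7,8}
after full input: {7,8}  (accept=3 not in)

Answer: REJECT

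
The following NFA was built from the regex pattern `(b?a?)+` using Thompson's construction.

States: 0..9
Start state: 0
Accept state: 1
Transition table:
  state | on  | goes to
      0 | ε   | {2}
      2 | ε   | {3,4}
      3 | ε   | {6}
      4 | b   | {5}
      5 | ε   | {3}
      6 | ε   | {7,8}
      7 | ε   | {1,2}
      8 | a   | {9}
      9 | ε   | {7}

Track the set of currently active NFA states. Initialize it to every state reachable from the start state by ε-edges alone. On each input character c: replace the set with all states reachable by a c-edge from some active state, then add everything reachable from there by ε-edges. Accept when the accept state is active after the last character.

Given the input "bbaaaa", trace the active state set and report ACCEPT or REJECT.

Answer: ACCEPT

Derivation:
start: ε-closure({0}) = {0,1,2,3,4,6,7,8}
'b' @ 1: {1,2,3,4,5,6,7,8}  (accept∈set)
'b' @ 2: {1,2,3,4,5,6,7,8}  (accept∈set)
'a' @ 3: {1,2,3,4,6,7,8,9}  (accept∈set)
'a' @ 4: {1,2,3,4,6,7,8,9}  (accept∈set)
'a' @ 5: {1,2,3,4,6,7,8,9}  (accept∈set)
'a' @ 6: {1,2,3,4,6,7,8,9}  (accept∈set)
final: {1,2,3,4,6,7,8,9}; accept 1 in set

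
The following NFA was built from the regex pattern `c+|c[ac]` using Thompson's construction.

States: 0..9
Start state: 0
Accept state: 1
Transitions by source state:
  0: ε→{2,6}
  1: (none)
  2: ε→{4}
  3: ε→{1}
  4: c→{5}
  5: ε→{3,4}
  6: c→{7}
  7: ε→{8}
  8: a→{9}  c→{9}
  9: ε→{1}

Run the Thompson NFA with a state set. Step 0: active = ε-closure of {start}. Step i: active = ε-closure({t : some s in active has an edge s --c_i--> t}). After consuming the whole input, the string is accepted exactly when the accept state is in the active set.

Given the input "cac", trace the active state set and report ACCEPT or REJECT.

start: ε-closure({0}) = {0,2,4,6}
'c' @ 1: {1,3,4,5,7,8}  ✓accept
'a' @ 2: {1,9}  ✓accept
'c' @ 3: {}  — state set empty
end set {} — state 1 not in

Answer: REJECT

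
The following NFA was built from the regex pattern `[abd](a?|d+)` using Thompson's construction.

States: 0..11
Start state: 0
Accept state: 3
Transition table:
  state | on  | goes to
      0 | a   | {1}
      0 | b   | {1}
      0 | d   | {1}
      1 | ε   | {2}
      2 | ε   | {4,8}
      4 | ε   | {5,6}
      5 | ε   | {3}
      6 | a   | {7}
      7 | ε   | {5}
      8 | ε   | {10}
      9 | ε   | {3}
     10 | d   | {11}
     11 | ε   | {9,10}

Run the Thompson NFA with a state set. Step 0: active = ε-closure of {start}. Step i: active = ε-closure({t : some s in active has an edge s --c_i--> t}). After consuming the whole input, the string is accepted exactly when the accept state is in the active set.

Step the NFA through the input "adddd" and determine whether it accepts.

initial (ε-close {0}): {0}
'a' @ 1: {1,2,3,4,5,6,8,10}  ✓accept
'd' @ 2: {3,9,10,11}  ✓accept
'd' @ 3: {3,9,10,11}  ✓accept
'd' @ 4: {3,9,10,11}  ✓accept
'd' @ 5: {3,9,10,11}  ✓accept
end set {3,9,10,11} — state 3 in

Answer: ACCEPT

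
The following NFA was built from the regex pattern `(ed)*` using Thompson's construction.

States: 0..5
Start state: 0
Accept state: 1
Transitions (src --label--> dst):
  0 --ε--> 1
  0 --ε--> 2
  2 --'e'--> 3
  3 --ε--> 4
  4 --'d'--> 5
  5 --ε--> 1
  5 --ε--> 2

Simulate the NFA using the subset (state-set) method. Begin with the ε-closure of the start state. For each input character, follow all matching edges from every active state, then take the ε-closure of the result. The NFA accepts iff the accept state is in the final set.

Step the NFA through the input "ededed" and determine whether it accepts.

Answer: ACCEPT

Steps:
initial (ε-close {0}): {0,1,2}
'e' @ 1: {3,4}
'd' @ 2: {1,2,5}  ✓accept
'e' @ 3: {3,4}
'd' @ 4: {1,2,5}  ✓accept
'e' @ 5: {3,4}
'd' @ 6: {1,2,5}  ✓accept
final: {1,2,5}; accept 1 in set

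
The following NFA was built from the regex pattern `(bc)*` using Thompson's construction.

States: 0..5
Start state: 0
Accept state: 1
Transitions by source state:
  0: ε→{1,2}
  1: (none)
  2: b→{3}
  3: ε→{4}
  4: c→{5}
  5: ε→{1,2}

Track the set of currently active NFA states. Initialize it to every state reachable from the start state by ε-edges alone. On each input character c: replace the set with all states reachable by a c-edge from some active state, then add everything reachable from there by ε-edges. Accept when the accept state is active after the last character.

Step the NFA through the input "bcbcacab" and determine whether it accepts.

start: ε-closure({0}) = {0,1,2}
'b' @ 1: {3,4}
'c' @ 2: {1,2,5}  [accepting]
'b' @ 3: {3,4}
'c' @ 4: {1,2,5}  [accepting]
'a' @ 5: {}  — no active states
rest 'cab' ignored (set empty)
end set {} — state 1 not in

Answer: REJECT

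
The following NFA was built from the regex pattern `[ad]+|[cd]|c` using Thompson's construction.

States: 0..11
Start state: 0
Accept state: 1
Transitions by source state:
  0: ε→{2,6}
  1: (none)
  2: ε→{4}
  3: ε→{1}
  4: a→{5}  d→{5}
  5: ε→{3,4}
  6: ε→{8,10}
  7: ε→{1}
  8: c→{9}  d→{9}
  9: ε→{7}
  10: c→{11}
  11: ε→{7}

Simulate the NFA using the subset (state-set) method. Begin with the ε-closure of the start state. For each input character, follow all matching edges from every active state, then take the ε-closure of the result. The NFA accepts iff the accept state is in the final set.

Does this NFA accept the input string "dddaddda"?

initial (ε-close {0}): {0,2,4,6,8,10}
'd' @ 1: {1,3,4,5,7,9}  ✓accept
'd' @ 2: {1,3,4,5}  ✓accept
'd' @ 3: {1,3,4,5}  ✓accept
'a' @ 4: {1,3,4,5}  ✓accept
'd' @ 5: {1,3,4,5}  ✓accept
'd' @ 6: {1,3,4,5}  ✓accept
'd' @ 7: {1,3,4,5}  ✓accept
'a' @ 8: {1,3,4,5}  ✓accept
final: {1,3,4,5}; accept 1 in set

Answer: ACCEPT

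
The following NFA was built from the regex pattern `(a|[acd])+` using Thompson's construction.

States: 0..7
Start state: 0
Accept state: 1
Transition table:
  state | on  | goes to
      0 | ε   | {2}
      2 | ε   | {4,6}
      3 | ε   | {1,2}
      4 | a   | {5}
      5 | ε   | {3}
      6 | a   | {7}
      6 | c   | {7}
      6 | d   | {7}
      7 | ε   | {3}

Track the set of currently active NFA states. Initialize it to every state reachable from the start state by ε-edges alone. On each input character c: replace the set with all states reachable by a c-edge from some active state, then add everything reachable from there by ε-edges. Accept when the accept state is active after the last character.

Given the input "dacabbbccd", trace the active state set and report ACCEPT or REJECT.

Answer: REJECT

Trace:
S₀ = ε-closure({0}) = {0,2,4,6}
'd' @ 1: {1,2,3,4,6,7}  ✓accept
'a' @ 2: {1,2,3,4,5,6,7}  ✓accept
'c' @ 3: {1,2,3,4,6,7}  ✓accept
'a' @ 4: {1,2,3,4,5,6,7}  ✓accept
'b' @ 5: {}  — dead — no transitions
rest 'bbccd' ignored (set empty)
final: {}; accept 1 not in set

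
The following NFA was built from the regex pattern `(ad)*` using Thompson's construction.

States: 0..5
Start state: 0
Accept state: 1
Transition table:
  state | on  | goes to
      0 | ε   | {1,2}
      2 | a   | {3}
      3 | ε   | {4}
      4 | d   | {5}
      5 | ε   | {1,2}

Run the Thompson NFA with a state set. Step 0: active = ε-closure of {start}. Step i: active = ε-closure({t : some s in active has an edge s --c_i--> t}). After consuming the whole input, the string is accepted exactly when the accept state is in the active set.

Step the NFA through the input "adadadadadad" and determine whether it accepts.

Answer: ACCEPT

Trace:
start: ε-closure({0}) = {0,1,2}
'a' @ 1: {3,4}
'd' @ 2: {1,2,5}  ✓accept
'a' @ 3: {3,4}
'd' @ 4: {1,2,5}  ✓accept
'a' @ 5: {3,4}
'd' @ 6: {1,2,5}  ✓accept
'a' @ 7: {3,4}
'd' @ 8: {1,2,5}  ✓accept
'a' @ 9: {3,4}
'd' @ 10: {1,2,5}  ✓accept
'a' @ 11: {3,4}
'd' @ 12: {1,2,5}  ✓accept
after full input: {1,2,5}  (accept=1 in)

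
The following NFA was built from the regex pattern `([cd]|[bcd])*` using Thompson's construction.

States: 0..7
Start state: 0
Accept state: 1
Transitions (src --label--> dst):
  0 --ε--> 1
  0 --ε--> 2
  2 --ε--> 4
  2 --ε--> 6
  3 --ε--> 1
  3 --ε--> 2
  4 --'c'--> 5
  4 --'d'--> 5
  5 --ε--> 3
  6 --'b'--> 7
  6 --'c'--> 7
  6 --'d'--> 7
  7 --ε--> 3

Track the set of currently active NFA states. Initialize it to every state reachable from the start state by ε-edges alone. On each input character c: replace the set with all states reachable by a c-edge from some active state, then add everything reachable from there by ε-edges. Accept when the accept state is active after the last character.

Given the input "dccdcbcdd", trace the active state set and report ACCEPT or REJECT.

start: ε-closure({0}) = {0,1,2,4,6}
'd' @ 1: {1,2,3,4,5,6,7}  [accepting]
'c' @ 2: {1,2,3,4,5,6,7}  [accepting]
'c' @ 3: {1,2,3,4,5,6,7}  [accepting]
'd' @ 4: {1,2,3,4,5,6,7}  [accepting]
'c' @ 5: {1,2,3,4,5,6,7}  [accepting]
'b' @ 6: {1,2,3,4,6,7}  [accepting]
'c' @ 7: {1,2,3,4,5,6,7}  [accepting]
'd' @ 8: {1,2,3,4,5,6,7}  [accepting]
'd' @ 9: {1,2,3,4,5,6,7}  [accepting]
final: {1,2,3,4,5,6,7}; accept 1 in set

Answer: ACCEPT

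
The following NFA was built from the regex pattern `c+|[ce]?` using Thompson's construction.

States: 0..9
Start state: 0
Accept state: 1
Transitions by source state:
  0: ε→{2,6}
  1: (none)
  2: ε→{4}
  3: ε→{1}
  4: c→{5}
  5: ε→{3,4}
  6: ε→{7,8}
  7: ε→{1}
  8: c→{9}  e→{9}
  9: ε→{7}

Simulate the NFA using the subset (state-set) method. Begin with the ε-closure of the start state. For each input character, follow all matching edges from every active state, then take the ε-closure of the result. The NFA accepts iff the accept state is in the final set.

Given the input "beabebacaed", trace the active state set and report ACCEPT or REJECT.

S₀ = ε-closure({0}) = {0,1,2,4,6,7,8}
'b' @ 1: {}  — no active states
rest 'eabebacaed' ignored (set empty)
final: {}; accept 1 not in set

Answer: REJECT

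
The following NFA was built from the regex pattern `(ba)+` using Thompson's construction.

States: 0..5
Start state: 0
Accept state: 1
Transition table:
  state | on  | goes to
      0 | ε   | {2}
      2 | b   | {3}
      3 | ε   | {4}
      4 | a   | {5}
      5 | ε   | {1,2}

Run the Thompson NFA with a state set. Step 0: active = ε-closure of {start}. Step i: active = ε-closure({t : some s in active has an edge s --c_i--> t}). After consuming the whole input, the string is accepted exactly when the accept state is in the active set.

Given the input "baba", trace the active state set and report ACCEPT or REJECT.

Answer: ACCEPT

Trace:
initial (ε-close {0}): {0,2}
'b' @ 1: {3,4}
'a' @ 2: {1,2,5}  (accept∈set)
'b' @ 3: {3,4}
'a' @ 4: {1,2,5}  (accept∈set)
final: {1,2,5}; accept 1 in set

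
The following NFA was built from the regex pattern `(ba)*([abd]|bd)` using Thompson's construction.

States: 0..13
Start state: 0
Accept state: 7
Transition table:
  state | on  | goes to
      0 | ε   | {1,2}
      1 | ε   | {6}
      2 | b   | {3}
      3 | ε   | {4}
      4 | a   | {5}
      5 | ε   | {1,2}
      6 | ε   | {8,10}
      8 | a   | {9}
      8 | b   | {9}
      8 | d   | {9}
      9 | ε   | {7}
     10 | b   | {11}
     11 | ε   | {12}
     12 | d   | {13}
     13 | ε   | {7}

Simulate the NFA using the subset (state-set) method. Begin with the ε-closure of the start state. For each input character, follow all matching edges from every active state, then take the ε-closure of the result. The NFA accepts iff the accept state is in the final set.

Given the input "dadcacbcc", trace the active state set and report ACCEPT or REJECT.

Answer: REJECT

Derivation:
initial (ε-close {0}): {0,1,2,6,8,10}
'd' @ 1: {7,9}  [accepting]
'a' @ 2: {}  — no active states
rest 'dcacbcc' ignored (set empty)
end set {} — state 7 not in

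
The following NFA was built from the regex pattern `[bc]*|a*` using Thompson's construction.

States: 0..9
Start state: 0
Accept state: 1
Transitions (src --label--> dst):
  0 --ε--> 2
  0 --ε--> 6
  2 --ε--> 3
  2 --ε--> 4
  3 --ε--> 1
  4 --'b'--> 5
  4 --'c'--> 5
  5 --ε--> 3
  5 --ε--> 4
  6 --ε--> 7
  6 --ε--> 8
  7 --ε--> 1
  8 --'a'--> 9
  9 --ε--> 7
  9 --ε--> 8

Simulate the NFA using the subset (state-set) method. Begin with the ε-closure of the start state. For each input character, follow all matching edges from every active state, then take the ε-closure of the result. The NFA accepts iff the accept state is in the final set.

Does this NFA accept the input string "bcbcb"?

Answer: ACCEPT

Derivation:
start: ε-closure({0}) = {0,1,2,3,4,6,7,8}
'b' @ 1: {1,3,4,5}  (accept∈set)
'c' @ 2: {1,3,4,5}  (accept∈set)
'b' @ 3: {1,3,4,5}  (accept∈set)
'c' @ 4: {1,3,4,5}  (accept∈set)
'b' @ 5: {1,3,4,5}  (accept∈set)
after full input: {1,3,4,5}  (accept=1 in)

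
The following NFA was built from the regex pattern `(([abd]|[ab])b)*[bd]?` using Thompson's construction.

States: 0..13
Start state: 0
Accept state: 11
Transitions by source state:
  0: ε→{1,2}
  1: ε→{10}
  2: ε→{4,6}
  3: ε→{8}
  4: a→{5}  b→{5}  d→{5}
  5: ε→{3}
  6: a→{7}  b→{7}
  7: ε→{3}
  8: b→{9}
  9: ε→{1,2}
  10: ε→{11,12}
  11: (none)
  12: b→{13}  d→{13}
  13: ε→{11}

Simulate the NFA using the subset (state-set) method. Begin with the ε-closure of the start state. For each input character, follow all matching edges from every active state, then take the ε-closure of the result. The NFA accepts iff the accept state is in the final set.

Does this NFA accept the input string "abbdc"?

Answer: REJECT

Trace:
S₀ = ε-closure({0}) = {0,1,2,4,6,10,11,12}
'a' @ 1: {3,5,7,8}
'b' @ 2: {1,2,4,6,9,10,11,12}  ✓accept
'b' @ 3: {3,5,7,8,11,13}  ✓accept
'd' @ 4: {}  — no active states
rest 'c' ignored (set empty)
end set {} — state 11 not in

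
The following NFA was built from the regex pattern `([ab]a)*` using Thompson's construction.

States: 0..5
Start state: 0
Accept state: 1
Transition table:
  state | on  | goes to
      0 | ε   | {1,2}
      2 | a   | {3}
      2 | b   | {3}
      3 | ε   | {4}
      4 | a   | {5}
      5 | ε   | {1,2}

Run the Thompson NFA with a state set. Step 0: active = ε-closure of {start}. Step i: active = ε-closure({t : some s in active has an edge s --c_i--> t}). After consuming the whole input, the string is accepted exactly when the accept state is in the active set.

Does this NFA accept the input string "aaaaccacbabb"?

S₀ = ε-closure({0}) = {0,1,2}
'a' @ 1: {3,4}
'a' @ 2: {1,2,5}  ✓accept
'a' @ 3: {3,4}
'a' @ 4: {1,2,5}  ✓accept
'c' @ 5: {}  — no active states
rest 'cacbabb' ignored (set empty)
after full input: {}  (accept=1 not in)

Answer: REJECT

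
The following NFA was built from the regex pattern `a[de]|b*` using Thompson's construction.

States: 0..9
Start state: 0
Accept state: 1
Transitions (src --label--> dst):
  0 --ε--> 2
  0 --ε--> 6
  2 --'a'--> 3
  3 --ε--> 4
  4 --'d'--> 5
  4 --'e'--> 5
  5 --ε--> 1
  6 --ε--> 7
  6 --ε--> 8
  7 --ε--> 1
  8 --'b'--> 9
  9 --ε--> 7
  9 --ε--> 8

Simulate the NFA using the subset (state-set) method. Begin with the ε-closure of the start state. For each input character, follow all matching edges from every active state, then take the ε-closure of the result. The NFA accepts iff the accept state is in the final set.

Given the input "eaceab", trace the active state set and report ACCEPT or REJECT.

Answer: REJECT

Trace:
initial (ε-close {0}): {0,1,2,6,7,8}
'e' @ 1: {}  — state set empty
rest 'aceab' ignored (set empty)
end set {} — state 1 not in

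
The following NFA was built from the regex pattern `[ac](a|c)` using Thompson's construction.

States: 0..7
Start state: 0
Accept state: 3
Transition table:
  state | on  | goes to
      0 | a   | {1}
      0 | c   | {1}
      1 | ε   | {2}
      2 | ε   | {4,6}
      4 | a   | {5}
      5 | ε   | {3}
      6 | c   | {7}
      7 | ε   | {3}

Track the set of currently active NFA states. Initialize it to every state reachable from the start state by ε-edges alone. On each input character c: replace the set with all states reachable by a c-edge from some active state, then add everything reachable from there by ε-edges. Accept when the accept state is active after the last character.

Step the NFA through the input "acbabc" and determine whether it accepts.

S₀ = ε-closure({0}) = {0}
'a' @ 1: {1,2,4,6}
'c' @ 2: {3,7}  ✓accept
'b' @ 3: {}  — no active states
rest 'abc' ignored (set empty)
end set {} — state 3 not in

Answer: REJECT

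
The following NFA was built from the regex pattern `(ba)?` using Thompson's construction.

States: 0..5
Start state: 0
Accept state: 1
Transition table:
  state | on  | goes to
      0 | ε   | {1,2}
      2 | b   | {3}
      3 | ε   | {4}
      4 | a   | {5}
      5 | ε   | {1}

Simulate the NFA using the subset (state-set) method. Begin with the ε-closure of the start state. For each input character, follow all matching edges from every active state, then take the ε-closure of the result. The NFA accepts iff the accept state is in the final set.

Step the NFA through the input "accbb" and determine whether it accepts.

Answer: REJECT

Derivation:
initial (ε-close {0}): {0,1,2}
'a' @ 1: {}  — dead — no transitions
rest 'ccbb' ignored (set empty)
after full input: {}  (accept=1 not in)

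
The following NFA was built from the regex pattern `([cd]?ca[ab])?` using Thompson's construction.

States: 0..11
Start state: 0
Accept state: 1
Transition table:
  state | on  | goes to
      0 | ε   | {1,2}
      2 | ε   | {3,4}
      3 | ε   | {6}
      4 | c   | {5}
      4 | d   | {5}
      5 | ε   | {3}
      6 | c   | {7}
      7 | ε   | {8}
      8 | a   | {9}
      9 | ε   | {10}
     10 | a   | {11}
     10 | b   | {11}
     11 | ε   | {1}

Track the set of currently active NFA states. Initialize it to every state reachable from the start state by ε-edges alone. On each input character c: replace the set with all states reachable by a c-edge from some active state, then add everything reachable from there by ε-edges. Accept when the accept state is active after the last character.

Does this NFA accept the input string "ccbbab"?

Answer: REJECT

Steps:
initial (ε-close {0}): {0,1,2,3,4,6}
'c' @ 1: {3,5,6,7,8}
'c' @ 2: {7,8}
'b' @ 3: {}  — state set empty
rest 'bab' ignored (set empty)
after full input: {}  (accept=1 not in)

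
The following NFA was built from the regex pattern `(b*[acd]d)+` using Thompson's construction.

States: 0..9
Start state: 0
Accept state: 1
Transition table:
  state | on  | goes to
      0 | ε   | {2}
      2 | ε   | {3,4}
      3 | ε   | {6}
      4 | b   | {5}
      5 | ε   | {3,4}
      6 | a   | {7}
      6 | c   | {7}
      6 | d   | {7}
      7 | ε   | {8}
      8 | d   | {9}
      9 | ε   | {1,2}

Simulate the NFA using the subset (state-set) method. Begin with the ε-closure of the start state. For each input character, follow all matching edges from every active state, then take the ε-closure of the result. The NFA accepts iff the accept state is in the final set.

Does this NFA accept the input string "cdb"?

start: ε-closure({0}) = {0,2,3,4,6}
'c' @ 1: {7,8}
'd' @ 2: {1,2,3,4,6,9}  [accepting]
'b' @ 3: {3,4,5,6}
final: {3,4,5,6}; accept 1 not in set

Answer: REJECT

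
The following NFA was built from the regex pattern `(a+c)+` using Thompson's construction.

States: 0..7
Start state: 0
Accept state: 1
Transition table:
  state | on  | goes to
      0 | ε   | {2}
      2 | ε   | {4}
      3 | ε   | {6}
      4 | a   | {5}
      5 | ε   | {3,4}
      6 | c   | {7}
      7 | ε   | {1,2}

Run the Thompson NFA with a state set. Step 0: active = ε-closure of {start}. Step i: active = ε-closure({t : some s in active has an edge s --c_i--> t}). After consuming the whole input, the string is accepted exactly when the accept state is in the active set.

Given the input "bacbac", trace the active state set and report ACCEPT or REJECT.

start: ε-closure({0}) = {0,2,4}
'b' @ 1: {}  — dead — no transitions
rest 'acbac' ignored (set empty)
end set {} — state 1 not in

Answer: REJECT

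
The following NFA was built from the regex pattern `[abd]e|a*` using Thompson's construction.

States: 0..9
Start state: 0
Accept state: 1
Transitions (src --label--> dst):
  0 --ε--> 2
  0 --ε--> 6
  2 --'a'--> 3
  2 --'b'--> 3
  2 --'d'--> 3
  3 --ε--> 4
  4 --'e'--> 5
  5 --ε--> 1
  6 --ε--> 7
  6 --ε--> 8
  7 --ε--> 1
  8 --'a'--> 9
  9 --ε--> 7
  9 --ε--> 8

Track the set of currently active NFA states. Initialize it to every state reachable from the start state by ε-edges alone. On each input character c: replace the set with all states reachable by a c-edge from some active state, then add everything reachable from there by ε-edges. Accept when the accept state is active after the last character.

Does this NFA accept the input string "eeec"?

Answer: REJECT

Derivation:
S₀ = ε-closure({0}) = {0,1,2,6,7,8}
'e' @ 1: {}  — dead — no transitions
rest 'eec' ignored (set empty)
after full input: {}  (accept=1 not in)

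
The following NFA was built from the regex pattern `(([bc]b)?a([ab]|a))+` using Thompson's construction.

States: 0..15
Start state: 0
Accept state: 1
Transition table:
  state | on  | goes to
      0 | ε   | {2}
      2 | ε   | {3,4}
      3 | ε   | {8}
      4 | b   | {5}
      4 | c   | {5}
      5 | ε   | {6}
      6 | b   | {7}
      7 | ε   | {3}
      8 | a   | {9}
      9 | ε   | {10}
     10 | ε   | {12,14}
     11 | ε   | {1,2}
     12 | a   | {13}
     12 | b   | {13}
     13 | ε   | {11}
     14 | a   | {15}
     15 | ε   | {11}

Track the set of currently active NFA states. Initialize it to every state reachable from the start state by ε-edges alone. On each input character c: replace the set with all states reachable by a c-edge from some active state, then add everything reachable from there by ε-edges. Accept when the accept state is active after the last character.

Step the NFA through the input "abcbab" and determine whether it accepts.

initial (ε-close {0}): {0,2,3,4,8}
'a' @ 1: {9,10,12,14}
'b' @ 2: {1,2,3,4,8,11,13}  [accepting]
'c' @ 3: {5,6}
'b' @ 4: {3,7,8}
'a' @ 5: {9,10,12,14}
'b' @ 6: {1,2,3,4,8,11,13}  [accepting]
final: {1,2,3,4,8,11,13}; accept 1 in set

Answer: ACCEPT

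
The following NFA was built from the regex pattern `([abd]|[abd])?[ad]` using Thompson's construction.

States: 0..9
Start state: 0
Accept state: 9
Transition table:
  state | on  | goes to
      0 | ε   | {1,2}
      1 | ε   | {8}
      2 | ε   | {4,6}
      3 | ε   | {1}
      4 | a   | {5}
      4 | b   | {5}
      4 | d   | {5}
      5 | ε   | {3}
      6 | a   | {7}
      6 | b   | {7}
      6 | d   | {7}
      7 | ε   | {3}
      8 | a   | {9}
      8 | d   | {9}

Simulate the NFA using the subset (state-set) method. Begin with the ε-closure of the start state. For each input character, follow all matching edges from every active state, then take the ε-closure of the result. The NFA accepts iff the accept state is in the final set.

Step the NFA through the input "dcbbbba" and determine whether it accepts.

start: ε-closure({0}) = {0,1,2,4,6,8}
'd' @ 1: {1,3,5,7,8,9}  [accepting]
'c' @ 2: {}  — no active states
rest 'bbbba' ignored (set empty)
final: {}; accept 9 not in set

Answer: REJECT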